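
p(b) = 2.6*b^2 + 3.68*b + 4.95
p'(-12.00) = -58.72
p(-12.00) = 335.19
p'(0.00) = 3.68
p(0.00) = 4.95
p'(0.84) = 8.05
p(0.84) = 9.88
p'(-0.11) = 3.11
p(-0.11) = 4.58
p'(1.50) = 11.48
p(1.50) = 16.32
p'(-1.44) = -3.81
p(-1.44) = 5.04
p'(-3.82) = -16.18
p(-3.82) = 28.83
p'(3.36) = 21.15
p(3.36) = 46.67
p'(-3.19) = -12.91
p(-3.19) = 19.67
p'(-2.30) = -8.28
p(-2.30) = 10.24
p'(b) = 5.2*b + 3.68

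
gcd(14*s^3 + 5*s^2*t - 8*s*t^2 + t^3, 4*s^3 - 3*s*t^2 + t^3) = 2*s^2 + s*t - t^2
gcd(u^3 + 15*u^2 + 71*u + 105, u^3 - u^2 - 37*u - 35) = u + 5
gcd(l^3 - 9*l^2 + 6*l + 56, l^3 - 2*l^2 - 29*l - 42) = l^2 - 5*l - 14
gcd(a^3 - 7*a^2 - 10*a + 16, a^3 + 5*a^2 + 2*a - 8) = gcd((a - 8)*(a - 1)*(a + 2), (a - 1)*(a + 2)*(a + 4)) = a^2 + a - 2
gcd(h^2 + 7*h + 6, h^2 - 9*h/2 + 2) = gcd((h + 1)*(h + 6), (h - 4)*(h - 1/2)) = 1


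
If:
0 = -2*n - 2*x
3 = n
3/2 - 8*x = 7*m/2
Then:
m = 51/7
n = 3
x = -3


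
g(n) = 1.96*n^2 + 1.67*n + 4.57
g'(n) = 3.92*n + 1.67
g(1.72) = 13.24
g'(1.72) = 8.41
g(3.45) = 33.66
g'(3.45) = 15.19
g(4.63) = 54.32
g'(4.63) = 19.82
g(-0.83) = 4.53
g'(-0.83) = -1.58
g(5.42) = 71.20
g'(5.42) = 22.92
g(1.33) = 10.26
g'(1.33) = 6.88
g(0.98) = 8.09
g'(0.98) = 5.51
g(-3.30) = 20.40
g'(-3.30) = -11.27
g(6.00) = 85.15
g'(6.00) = 25.19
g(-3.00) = 17.20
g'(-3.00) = -10.09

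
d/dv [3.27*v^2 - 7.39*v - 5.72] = 6.54*v - 7.39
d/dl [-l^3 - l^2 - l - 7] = -3*l^2 - 2*l - 1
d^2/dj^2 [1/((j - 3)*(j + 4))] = 2*((j - 3)^2 + (j - 3)*(j + 4) + (j + 4)^2)/((j - 3)^3*(j + 4)^3)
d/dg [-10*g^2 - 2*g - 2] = -20*g - 2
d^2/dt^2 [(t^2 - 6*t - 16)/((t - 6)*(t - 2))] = 4*(t^3 - 42*t^2 + 300*t - 632)/(t^6 - 24*t^5 + 228*t^4 - 1088*t^3 + 2736*t^2 - 3456*t + 1728)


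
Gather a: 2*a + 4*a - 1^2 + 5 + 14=6*a + 18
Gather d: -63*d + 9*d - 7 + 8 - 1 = -54*d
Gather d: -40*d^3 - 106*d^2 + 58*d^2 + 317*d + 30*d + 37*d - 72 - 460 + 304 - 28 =-40*d^3 - 48*d^2 + 384*d - 256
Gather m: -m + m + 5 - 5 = 0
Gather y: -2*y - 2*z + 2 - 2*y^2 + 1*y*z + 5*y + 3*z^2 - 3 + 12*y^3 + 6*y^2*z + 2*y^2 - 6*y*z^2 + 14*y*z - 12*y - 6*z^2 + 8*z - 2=12*y^3 + 6*y^2*z + y*(-6*z^2 + 15*z - 9) - 3*z^2 + 6*z - 3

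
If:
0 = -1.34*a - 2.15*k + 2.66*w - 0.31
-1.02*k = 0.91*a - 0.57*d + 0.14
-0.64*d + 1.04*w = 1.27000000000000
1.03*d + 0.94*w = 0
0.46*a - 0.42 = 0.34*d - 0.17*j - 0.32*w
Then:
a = -5.06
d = -0.71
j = 13.25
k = 3.97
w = 0.78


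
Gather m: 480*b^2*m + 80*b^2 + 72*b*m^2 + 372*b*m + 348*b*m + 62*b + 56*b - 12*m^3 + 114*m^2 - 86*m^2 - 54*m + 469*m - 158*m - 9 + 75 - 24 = 80*b^2 + 118*b - 12*m^3 + m^2*(72*b + 28) + m*(480*b^2 + 720*b + 257) + 42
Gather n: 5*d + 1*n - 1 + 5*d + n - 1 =10*d + 2*n - 2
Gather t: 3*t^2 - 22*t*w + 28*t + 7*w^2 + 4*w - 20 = 3*t^2 + t*(28 - 22*w) + 7*w^2 + 4*w - 20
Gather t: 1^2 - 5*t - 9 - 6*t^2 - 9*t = -6*t^2 - 14*t - 8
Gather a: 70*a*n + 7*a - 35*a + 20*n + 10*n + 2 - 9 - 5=a*(70*n - 28) + 30*n - 12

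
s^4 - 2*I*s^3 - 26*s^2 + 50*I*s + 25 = (s - 5)*(s + 5)*(s - I)^2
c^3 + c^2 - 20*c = c*(c - 4)*(c + 5)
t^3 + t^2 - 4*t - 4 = (t - 2)*(t + 1)*(t + 2)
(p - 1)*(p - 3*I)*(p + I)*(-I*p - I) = -I*p^4 - 2*p^3 - 2*I*p^2 + 2*p + 3*I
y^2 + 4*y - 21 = (y - 3)*(y + 7)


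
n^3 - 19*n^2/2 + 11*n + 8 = (n - 8)*(n - 2)*(n + 1/2)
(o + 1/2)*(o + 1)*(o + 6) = o^3 + 15*o^2/2 + 19*o/2 + 3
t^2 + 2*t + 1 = (t + 1)^2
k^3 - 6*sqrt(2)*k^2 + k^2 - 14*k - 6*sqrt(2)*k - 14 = (k + 1)*(k - 7*sqrt(2))*(k + sqrt(2))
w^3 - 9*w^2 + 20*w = w*(w - 5)*(w - 4)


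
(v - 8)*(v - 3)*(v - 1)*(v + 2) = v^4 - 10*v^3 + 11*v^2 + 46*v - 48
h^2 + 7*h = h*(h + 7)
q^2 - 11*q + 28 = (q - 7)*(q - 4)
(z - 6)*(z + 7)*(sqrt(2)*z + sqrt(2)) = sqrt(2)*z^3 + 2*sqrt(2)*z^2 - 41*sqrt(2)*z - 42*sqrt(2)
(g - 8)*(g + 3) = g^2 - 5*g - 24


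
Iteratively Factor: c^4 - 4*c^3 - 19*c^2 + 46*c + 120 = (c - 4)*(c^3 - 19*c - 30) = (c - 5)*(c - 4)*(c^2 + 5*c + 6) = (c - 5)*(c - 4)*(c + 3)*(c + 2)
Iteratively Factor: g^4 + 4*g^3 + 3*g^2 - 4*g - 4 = (g + 1)*(g^3 + 3*g^2 - 4) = (g - 1)*(g + 1)*(g^2 + 4*g + 4) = (g - 1)*(g + 1)*(g + 2)*(g + 2)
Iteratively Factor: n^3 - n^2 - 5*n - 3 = (n + 1)*(n^2 - 2*n - 3) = (n - 3)*(n + 1)*(n + 1)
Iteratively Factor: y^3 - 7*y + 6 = (y - 1)*(y^2 + y - 6) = (y - 2)*(y - 1)*(y + 3)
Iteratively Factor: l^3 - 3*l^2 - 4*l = (l - 4)*(l^2 + l) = l*(l - 4)*(l + 1)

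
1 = 1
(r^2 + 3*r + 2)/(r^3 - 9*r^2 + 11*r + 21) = (r + 2)/(r^2 - 10*r + 21)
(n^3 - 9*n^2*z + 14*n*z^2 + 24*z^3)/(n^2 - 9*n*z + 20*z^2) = (-n^2 + 5*n*z + 6*z^2)/(-n + 5*z)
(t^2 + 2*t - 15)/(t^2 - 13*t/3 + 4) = 3*(t + 5)/(3*t - 4)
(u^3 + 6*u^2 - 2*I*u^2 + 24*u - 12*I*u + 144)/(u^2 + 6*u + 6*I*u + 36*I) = (u^2 - 2*I*u + 24)/(u + 6*I)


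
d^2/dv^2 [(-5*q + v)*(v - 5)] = 2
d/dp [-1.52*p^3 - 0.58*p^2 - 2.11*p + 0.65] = -4.56*p^2 - 1.16*p - 2.11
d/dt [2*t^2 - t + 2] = 4*t - 1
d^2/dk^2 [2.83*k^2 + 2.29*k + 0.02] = 5.66000000000000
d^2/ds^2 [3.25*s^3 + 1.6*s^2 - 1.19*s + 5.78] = 19.5*s + 3.2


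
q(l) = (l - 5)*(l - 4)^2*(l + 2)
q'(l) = (l - 5)*(l - 4)^2 + (l - 5)*(l + 2)*(2*l - 8) + (l - 4)^2*(l + 2)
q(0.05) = -158.33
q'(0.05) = 34.92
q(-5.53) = 3375.89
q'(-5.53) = -1985.42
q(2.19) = -38.57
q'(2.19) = 47.14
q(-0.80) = -160.36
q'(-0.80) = -39.17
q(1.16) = -97.87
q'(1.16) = 63.44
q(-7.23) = 8066.55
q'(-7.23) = -3638.54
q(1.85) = -56.06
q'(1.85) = 55.38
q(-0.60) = -165.89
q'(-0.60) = -16.74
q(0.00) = -160.00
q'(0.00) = 32.00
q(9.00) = 1100.00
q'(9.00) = 815.00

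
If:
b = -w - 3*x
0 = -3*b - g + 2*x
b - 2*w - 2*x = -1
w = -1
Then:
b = -7/5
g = 29/5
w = -1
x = 4/5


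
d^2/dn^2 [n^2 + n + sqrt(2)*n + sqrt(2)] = 2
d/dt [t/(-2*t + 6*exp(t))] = (-t*(3*exp(t) - 1) - t + 3*exp(t))/(2*(t - 3*exp(t))^2)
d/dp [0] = 0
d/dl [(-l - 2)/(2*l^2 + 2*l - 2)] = (-l^2 - l + (l + 2)*(2*l + 1) + 1)/(2*(l^2 + l - 1)^2)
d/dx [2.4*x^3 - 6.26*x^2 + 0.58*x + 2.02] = 7.2*x^2 - 12.52*x + 0.58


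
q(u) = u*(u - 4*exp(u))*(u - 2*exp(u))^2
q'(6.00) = -19688247391.60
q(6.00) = -6186869416.32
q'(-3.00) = -107.39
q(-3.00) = 92.21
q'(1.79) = -15445.03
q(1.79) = -4119.37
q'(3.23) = -2426945.91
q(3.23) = -708264.02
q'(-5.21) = -563.04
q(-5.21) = 743.00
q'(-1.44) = -15.95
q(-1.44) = 12.59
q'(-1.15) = -10.34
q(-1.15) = 8.84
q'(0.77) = -316.04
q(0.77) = -76.34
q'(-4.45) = -349.72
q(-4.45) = 400.43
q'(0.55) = -132.56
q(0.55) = -29.86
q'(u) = u*(1 - 4*exp(u))*(u - 2*exp(u))^2 + u*(2 - 4*exp(u))*(u - 4*exp(u))*(u - 2*exp(u)) + (u - 4*exp(u))*(u - 2*exp(u))^2 = (u - 2*exp(u))*(-2*u*(u - 4*exp(u))*(2*exp(u) - 1) - u*(u - 2*exp(u))*(4*exp(u) - 1) + (u - 4*exp(u))*(u - 2*exp(u)))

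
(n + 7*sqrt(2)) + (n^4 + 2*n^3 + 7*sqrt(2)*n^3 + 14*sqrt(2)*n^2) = n^4 + 2*n^3 + 7*sqrt(2)*n^3 + 14*sqrt(2)*n^2 + n + 7*sqrt(2)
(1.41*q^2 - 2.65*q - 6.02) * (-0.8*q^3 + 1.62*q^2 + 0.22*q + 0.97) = -1.128*q^5 + 4.4042*q^4 + 0.8332*q^3 - 8.9677*q^2 - 3.8949*q - 5.8394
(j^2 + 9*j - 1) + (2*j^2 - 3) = 3*j^2 + 9*j - 4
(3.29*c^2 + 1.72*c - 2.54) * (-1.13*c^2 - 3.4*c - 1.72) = -3.7177*c^4 - 13.1296*c^3 - 8.6366*c^2 + 5.6776*c + 4.3688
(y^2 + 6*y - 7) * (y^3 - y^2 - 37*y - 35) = y^5 + 5*y^4 - 50*y^3 - 250*y^2 + 49*y + 245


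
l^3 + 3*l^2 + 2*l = l*(l + 1)*(l + 2)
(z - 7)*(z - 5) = z^2 - 12*z + 35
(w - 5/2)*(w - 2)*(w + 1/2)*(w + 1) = w^4 - 3*w^3 - 5*w^2/4 + 21*w/4 + 5/2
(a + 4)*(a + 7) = a^2 + 11*a + 28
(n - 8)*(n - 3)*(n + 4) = n^3 - 7*n^2 - 20*n + 96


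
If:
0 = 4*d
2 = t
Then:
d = 0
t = 2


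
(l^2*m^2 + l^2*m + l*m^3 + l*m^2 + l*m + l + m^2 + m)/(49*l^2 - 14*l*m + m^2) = (l^2*m^2 + l^2*m + l*m^3 + l*m^2 + l*m + l + m^2 + m)/(49*l^2 - 14*l*m + m^2)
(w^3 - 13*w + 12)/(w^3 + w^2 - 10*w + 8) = (w - 3)/(w - 2)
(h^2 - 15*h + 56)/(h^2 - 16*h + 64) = (h - 7)/(h - 8)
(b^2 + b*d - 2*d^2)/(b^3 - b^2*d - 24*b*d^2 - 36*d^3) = (b - d)/(b^2 - 3*b*d - 18*d^2)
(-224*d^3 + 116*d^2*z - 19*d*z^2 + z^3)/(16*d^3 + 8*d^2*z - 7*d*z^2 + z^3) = (56*d^2 - 15*d*z + z^2)/(-4*d^2 - 3*d*z + z^2)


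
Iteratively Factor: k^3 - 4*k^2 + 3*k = (k - 3)*(k^2 - k) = k*(k - 3)*(k - 1)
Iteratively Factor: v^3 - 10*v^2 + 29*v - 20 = (v - 1)*(v^2 - 9*v + 20) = (v - 5)*(v - 1)*(v - 4)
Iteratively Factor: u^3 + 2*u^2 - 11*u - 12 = (u + 1)*(u^2 + u - 12) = (u + 1)*(u + 4)*(u - 3)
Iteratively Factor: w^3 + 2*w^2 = (w + 2)*(w^2) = w*(w + 2)*(w)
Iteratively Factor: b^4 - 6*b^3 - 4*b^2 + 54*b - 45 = (b + 3)*(b^3 - 9*b^2 + 23*b - 15) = (b - 5)*(b + 3)*(b^2 - 4*b + 3) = (b - 5)*(b - 1)*(b + 3)*(b - 3)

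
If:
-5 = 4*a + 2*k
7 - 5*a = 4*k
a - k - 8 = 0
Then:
No Solution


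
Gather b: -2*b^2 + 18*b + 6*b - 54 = -2*b^2 + 24*b - 54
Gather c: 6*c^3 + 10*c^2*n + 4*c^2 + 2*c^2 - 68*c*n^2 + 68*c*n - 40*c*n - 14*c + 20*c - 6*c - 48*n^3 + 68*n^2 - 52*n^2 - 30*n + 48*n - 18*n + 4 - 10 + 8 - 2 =6*c^3 + c^2*(10*n + 6) + c*(-68*n^2 + 28*n) - 48*n^3 + 16*n^2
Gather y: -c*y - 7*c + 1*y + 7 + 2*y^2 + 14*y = -7*c + 2*y^2 + y*(15 - c) + 7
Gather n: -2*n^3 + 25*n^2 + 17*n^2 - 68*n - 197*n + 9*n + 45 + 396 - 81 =-2*n^3 + 42*n^2 - 256*n + 360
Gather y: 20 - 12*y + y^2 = y^2 - 12*y + 20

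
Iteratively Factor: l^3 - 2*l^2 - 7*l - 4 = (l + 1)*(l^2 - 3*l - 4) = (l - 4)*(l + 1)*(l + 1)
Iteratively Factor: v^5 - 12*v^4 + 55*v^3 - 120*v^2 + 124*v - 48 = (v - 1)*(v^4 - 11*v^3 + 44*v^2 - 76*v + 48) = (v - 3)*(v - 1)*(v^3 - 8*v^2 + 20*v - 16) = (v - 3)*(v - 2)*(v - 1)*(v^2 - 6*v + 8) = (v - 3)*(v - 2)^2*(v - 1)*(v - 4)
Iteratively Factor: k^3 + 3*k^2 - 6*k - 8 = (k + 4)*(k^2 - k - 2) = (k - 2)*(k + 4)*(k + 1)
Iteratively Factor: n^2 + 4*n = (n)*(n + 4)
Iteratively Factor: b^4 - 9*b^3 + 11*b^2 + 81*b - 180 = (b + 3)*(b^3 - 12*b^2 + 47*b - 60) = (b - 4)*(b + 3)*(b^2 - 8*b + 15) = (b - 5)*(b - 4)*(b + 3)*(b - 3)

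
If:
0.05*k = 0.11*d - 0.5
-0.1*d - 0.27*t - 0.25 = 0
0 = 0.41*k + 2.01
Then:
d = 2.32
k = -4.90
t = -1.78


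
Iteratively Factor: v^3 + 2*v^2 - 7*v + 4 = (v + 4)*(v^2 - 2*v + 1) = (v - 1)*(v + 4)*(v - 1)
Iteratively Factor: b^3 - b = (b - 1)*(b^2 + b) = b*(b - 1)*(b + 1)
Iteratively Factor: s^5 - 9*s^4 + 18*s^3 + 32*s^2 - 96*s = (s - 4)*(s^4 - 5*s^3 - 2*s^2 + 24*s) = (s - 4)*(s - 3)*(s^3 - 2*s^2 - 8*s) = (s - 4)^2*(s - 3)*(s^2 + 2*s) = (s - 4)^2*(s - 3)*(s + 2)*(s)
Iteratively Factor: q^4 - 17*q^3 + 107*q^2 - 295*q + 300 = (q - 3)*(q^3 - 14*q^2 + 65*q - 100) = (q - 5)*(q - 3)*(q^2 - 9*q + 20) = (q - 5)*(q - 4)*(q - 3)*(q - 5)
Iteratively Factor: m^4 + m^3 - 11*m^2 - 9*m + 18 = (m - 1)*(m^3 + 2*m^2 - 9*m - 18) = (m - 1)*(m + 2)*(m^2 - 9) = (m - 1)*(m + 2)*(m + 3)*(m - 3)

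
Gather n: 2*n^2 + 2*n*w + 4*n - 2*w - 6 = 2*n^2 + n*(2*w + 4) - 2*w - 6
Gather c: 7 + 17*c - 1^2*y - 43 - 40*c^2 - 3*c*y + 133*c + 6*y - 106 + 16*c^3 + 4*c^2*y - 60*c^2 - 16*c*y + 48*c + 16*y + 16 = 16*c^3 + c^2*(4*y - 100) + c*(198 - 19*y) + 21*y - 126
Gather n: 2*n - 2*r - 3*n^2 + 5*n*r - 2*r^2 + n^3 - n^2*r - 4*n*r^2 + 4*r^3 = n^3 + n^2*(-r - 3) + n*(-4*r^2 + 5*r + 2) + 4*r^3 - 2*r^2 - 2*r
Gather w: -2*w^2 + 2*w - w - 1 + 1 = -2*w^2 + w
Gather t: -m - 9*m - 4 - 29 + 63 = 30 - 10*m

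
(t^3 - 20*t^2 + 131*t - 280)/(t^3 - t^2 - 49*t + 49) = (t^2 - 13*t + 40)/(t^2 + 6*t - 7)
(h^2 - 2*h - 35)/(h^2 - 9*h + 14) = (h + 5)/(h - 2)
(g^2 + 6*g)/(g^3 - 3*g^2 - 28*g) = (g + 6)/(g^2 - 3*g - 28)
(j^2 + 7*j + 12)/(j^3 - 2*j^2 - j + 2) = (j^2 + 7*j + 12)/(j^3 - 2*j^2 - j + 2)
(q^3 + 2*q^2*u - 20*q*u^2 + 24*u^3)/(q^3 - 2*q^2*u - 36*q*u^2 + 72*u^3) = (q - 2*u)/(q - 6*u)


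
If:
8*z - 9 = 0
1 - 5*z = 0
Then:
No Solution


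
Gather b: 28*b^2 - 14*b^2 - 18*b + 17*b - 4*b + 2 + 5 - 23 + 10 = 14*b^2 - 5*b - 6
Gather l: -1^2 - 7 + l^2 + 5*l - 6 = l^2 + 5*l - 14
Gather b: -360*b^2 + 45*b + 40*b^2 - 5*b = -320*b^2 + 40*b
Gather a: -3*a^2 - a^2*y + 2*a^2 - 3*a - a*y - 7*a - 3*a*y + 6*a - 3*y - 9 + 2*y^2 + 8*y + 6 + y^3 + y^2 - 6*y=a^2*(-y - 1) + a*(-4*y - 4) + y^3 + 3*y^2 - y - 3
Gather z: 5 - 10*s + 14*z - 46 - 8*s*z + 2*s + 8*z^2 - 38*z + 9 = -8*s + 8*z^2 + z*(-8*s - 24) - 32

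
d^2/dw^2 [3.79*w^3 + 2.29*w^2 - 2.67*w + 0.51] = 22.74*w + 4.58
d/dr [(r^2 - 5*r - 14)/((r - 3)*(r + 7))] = (9*r^2 - 14*r + 161)/(r^4 + 8*r^3 - 26*r^2 - 168*r + 441)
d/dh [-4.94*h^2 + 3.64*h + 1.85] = 3.64 - 9.88*h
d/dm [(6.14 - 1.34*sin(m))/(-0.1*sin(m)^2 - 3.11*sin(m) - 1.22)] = (-0.134*sin(m)^2 + 1.228*sin(m) + 20.7302)*cos(m)/(0.01*sin(m)^4 + 0.622*sin(m)^3 + 9.9161*sin(m)^2 + 7.5884*sin(m) + 1.4884)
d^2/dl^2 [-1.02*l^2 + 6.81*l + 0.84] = -2.04000000000000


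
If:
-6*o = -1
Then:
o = 1/6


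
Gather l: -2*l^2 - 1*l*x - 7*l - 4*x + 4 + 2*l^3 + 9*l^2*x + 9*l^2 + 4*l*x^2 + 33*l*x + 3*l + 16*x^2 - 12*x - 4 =2*l^3 + l^2*(9*x + 7) + l*(4*x^2 + 32*x - 4) + 16*x^2 - 16*x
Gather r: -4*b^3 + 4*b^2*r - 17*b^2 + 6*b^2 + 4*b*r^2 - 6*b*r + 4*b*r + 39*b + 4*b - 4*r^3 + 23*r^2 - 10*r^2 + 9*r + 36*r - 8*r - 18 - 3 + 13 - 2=-4*b^3 - 11*b^2 + 43*b - 4*r^3 + r^2*(4*b + 13) + r*(4*b^2 - 2*b + 37) - 10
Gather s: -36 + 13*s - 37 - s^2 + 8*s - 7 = -s^2 + 21*s - 80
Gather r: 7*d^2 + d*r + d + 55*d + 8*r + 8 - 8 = 7*d^2 + 56*d + r*(d + 8)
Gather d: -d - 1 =-d - 1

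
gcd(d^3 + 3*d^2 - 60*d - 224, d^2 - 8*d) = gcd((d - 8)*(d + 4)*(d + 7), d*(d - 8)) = d - 8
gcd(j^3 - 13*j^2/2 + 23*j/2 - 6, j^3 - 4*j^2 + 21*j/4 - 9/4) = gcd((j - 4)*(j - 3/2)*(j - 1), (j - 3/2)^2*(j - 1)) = j^2 - 5*j/2 + 3/2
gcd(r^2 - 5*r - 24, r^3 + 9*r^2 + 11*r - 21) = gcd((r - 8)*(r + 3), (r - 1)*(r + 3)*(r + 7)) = r + 3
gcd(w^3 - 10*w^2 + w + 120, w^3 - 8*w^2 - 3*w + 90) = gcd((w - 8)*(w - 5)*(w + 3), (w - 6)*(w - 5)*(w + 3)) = w^2 - 2*w - 15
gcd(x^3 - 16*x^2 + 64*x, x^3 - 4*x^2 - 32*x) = x^2 - 8*x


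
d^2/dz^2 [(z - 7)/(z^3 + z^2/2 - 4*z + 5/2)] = 4*(12*z^3 - 138*z^2 - 383*z - 373)/(8*z^7 + 28*z^6 - 42*z^5 - 147*z^4 + 168*z^3 + 210*z^2 - 350*z + 125)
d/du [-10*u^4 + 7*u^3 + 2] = u^2*(21 - 40*u)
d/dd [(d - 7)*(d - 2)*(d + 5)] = 3*d^2 - 8*d - 31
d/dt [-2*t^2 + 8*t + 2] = 8 - 4*t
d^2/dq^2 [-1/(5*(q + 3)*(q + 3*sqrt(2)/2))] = 4*(-4*(q + 3)^2 - 2*(q + 3)*(2*q + 3*sqrt(2)) - (2*q + 3*sqrt(2))^2)/(5*(q + 3)^3*(2*q + 3*sqrt(2))^3)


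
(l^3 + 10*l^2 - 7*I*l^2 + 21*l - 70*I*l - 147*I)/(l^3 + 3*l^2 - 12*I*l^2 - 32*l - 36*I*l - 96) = (l^2 + 7*l*(1 - I) - 49*I)/(l^2 - 12*I*l - 32)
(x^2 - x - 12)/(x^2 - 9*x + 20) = (x + 3)/(x - 5)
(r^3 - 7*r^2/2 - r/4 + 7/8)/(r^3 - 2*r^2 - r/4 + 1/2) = (r - 7/2)/(r - 2)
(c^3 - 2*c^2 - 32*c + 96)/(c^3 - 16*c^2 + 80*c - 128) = (c + 6)/(c - 8)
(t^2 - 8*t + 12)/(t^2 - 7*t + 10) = (t - 6)/(t - 5)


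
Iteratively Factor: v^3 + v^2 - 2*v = (v - 1)*(v^2 + 2*v) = (v - 1)*(v + 2)*(v)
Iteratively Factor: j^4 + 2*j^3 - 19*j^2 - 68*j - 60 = (j + 2)*(j^3 - 19*j - 30) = (j + 2)^2*(j^2 - 2*j - 15) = (j - 5)*(j + 2)^2*(j + 3)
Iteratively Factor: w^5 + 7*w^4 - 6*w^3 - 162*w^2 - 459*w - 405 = (w + 3)*(w^4 + 4*w^3 - 18*w^2 - 108*w - 135) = (w - 5)*(w + 3)*(w^3 + 9*w^2 + 27*w + 27) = (w - 5)*(w + 3)^2*(w^2 + 6*w + 9) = (w - 5)*(w + 3)^3*(w + 3)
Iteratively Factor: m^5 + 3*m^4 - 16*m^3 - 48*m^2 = (m + 4)*(m^4 - m^3 - 12*m^2) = m*(m + 4)*(m^3 - m^2 - 12*m) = m*(m - 4)*(m + 4)*(m^2 + 3*m) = m*(m - 4)*(m + 3)*(m + 4)*(m)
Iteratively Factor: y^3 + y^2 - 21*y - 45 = (y + 3)*(y^2 - 2*y - 15) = (y - 5)*(y + 3)*(y + 3)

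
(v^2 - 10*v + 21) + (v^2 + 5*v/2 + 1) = 2*v^2 - 15*v/2 + 22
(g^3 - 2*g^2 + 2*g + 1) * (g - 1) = g^4 - 3*g^3 + 4*g^2 - g - 1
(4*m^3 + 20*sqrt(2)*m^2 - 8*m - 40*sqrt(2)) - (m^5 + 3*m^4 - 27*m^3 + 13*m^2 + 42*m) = -m^5 - 3*m^4 + 31*m^3 - 13*m^2 + 20*sqrt(2)*m^2 - 50*m - 40*sqrt(2)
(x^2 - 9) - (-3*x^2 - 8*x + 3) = 4*x^2 + 8*x - 12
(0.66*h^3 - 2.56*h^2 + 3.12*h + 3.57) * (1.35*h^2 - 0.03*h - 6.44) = 0.891*h^5 - 3.4758*h^4 + 0.0383999999999998*h^3 + 21.2123*h^2 - 20.1999*h - 22.9908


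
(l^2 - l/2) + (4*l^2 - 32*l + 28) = 5*l^2 - 65*l/2 + 28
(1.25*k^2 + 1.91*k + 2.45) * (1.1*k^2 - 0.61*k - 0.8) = 1.375*k^4 + 1.3385*k^3 + 0.5299*k^2 - 3.0225*k - 1.96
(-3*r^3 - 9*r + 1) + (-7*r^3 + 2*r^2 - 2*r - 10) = -10*r^3 + 2*r^2 - 11*r - 9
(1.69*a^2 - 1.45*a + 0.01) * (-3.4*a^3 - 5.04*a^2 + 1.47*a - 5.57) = -5.746*a^5 - 3.5876*a^4 + 9.7583*a^3 - 11.5952*a^2 + 8.0912*a - 0.0557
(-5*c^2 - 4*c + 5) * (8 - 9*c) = 45*c^3 - 4*c^2 - 77*c + 40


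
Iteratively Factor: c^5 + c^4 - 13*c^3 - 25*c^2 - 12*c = (c + 3)*(c^4 - 2*c^3 - 7*c^2 - 4*c) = (c - 4)*(c + 3)*(c^3 + 2*c^2 + c) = (c - 4)*(c + 1)*(c + 3)*(c^2 + c) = c*(c - 4)*(c + 1)*(c + 3)*(c + 1)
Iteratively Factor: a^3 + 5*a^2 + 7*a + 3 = (a + 1)*(a^2 + 4*a + 3) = (a + 1)^2*(a + 3)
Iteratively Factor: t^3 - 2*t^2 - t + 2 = (t - 2)*(t^2 - 1) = (t - 2)*(t - 1)*(t + 1)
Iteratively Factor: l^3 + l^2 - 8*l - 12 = (l + 2)*(l^2 - l - 6) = (l + 2)^2*(l - 3)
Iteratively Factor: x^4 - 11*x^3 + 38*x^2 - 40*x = (x - 5)*(x^3 - 6*x^2 + 8*x) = x*(x - 5)*(x^2 - 6*x + 8) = x*(x - 5)*(x - 4)*(x - 2)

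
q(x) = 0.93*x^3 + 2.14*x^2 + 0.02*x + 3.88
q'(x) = 2.79*x^2 + 4.28*x + 0.02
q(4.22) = 111.97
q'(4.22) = 67.77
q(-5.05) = -61.42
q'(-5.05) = 49.56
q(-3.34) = -6.97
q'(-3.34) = 16.85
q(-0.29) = 4.03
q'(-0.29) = -0.99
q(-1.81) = 5.34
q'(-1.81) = 1.41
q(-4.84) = -51.53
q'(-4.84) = 44.66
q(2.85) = 42.85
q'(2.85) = 34.88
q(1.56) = 12.65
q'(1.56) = 13.49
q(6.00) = 281.92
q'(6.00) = 126.14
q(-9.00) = -500.93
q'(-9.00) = 187.49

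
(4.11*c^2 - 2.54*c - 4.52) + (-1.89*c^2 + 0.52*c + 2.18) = 2.22*c^2 - 2.02*c - 2.34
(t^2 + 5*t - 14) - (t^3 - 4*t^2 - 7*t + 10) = -t^3 + 5*t^2 + 12*t - 24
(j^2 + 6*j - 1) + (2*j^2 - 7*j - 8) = 3*j^2 - j - 9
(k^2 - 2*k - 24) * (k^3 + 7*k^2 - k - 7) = k^5 + 5*k^4 - 39*k^3 - 173*k^2 + 38*k + 168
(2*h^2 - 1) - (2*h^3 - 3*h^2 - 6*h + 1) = -2*h^3 + 5*h^2 + 6*h - 2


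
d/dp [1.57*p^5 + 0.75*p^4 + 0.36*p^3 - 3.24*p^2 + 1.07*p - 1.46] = 7.85*p^4 + 3.0*p^3 + 1.08*p^2 - 6.48*p + 1.07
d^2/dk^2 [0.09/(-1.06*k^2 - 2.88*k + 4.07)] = (0.202248*k^2 + 0.549504*k - 0.09*(2.12*k + 2.88)*(4.24*k + 5.76) - 0.776556)/(1.06*k^2 + 2.88*k - 4.07)^3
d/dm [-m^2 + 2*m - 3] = 2 - 2*m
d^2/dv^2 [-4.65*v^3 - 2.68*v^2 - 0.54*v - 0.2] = -27.9*v - 5.36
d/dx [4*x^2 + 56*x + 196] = 8*x + 56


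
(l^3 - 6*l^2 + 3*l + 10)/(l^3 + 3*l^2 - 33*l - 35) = (l - 2)/(l + 7)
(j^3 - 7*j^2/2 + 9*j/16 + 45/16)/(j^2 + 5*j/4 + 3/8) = (4*j^2 - 17*j + 15)/(2*(2*j + 1))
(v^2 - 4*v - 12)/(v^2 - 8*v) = (v^2 - 4*v - 12)/(v*(v - 8))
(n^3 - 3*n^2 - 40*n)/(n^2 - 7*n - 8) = n*(n + 5)/(n + 1)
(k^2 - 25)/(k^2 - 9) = (k^2 - 25)/(k^2 - 9)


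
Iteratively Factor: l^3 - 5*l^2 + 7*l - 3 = (l - 3)*(l^2 - 2*l + 1) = (l - 3)*(l - 1)*(l - 1)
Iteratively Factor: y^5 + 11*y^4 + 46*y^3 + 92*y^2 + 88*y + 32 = (y + 2)*(y^4 + 9*y^3 + 28*y^2 + 36*y + 16) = (y + 2)*(y + 4)*(y^3 + 5*y^2 + 8*y + 4) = (y + 2)^2*(y + 4)*(y^2 + 3*y + 2) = (y + 1)*(y + 2)^2*(y + 4)*(y + 2)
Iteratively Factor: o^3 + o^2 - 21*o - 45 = (o - 5)*(o^2 + 6*o + 9) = (o - 5)*(o + 3)*(o + 3)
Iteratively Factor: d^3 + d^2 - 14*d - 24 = (d + 3)*(d^2 - 2*d - 8) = (d - 4)*(d + 3)*(d + 2)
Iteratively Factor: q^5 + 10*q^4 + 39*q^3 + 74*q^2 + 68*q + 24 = (q + 1)*(q^4 + 9*q^3 + 30*q^2 + 44*q + 24) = (q + 1)*(q + 2)*(q^3 + 7*q^2 + 16*q + 12) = (q + 1)*(q + 2)*(q + 3)*(q^2 + 4*q + 4) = (q + 1)*(q + 2)^2*(q + 3)*(q + 2)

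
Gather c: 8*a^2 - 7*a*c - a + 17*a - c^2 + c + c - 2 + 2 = 8*a^2 + 16*a - c^2 + c*(2 - 7*a)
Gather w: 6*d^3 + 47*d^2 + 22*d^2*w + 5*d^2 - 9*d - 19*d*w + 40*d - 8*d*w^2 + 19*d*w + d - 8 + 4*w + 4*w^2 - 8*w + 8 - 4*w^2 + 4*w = 6*d^3 + 22*d^2*w + 52*d^2 - 8*d*w^2 + 32*d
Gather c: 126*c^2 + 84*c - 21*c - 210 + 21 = 126*c^2 + 63*c - 189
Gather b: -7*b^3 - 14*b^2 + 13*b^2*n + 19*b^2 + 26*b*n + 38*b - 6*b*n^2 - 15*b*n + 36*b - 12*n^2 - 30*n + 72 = -7*b^3 + b^2*(13*n + 5) + b*(-6*n^2 + 11*n + 74) - 12*n^2 - 30*n + 72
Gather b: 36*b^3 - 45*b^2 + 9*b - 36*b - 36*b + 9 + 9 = 36*b^3 - 45*b^2 - 63*b + 18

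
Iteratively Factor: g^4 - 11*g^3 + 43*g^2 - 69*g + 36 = (g - 1)*(g^3 - 10*g^2 + 33*g - 36) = (g - 3)*(g - 1)*(g^2 - 7*g + 12) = (g - 3)^2*(g - 1)*(g - 4)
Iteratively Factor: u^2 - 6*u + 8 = (u - 4)*(u - 2)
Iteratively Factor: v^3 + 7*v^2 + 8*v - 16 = (v + 4)*(v^2 + 3*v - 4) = (v + 4)^2*(v - 1)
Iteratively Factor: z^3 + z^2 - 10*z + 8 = (z + 4)*(z^2 - 3*z + 2) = (z - 2)*(z + 4)*(z - 1)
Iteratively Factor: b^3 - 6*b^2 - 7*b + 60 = (b - 4)*(b^2 - 2*b - 15) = (b - 5)*(b - 4)*(b + 3)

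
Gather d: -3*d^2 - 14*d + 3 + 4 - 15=-3*d^2 - 14*d - 8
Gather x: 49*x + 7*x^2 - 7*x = 7*x^2 + 42*x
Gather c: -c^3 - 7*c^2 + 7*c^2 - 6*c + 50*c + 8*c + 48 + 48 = -c^3 + 52*c + 96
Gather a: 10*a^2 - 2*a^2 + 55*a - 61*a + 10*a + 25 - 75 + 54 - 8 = 8*a^2 + 4*a - 4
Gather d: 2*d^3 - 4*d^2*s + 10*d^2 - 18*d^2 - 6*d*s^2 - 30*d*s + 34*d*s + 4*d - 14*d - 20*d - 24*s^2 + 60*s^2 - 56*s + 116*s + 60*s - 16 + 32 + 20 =2*d^3 + d^2*(-4*s - 8) + d*(-6*s^2 + 4*s - 30) + 36*s^2 + 120*s + 36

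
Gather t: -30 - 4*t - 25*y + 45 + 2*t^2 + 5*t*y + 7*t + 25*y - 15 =2*t^2 + t*(5*y + 3)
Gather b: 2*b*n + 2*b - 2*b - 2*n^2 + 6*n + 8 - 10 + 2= 2*b*n - 2*n^2 + 6*n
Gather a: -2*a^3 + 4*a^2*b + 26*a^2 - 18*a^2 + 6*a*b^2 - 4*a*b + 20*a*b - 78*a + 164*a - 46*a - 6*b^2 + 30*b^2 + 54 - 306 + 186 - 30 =-2*a^3 + a^2*(4*b + 8) + a*(6*b^2 + 16*b + 40) + 24*b^2 - 96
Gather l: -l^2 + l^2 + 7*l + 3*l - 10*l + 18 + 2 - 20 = 0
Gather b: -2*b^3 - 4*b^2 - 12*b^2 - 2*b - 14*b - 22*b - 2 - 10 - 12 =-2*b^3 - 16*b^2 - 38*b - 24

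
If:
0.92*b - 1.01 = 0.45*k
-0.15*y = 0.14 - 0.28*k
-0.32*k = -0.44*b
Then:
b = 3.35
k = 4.61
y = 7.67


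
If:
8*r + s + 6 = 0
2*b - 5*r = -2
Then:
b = -5*s/16 - 23/8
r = -s/8 - 3/4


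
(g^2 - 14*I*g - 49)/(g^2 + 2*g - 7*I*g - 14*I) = (g - 7*I)/(g + 2)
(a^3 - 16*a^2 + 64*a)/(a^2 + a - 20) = a*(a^2 - 16*a + 64)/(a^2 + a - 20)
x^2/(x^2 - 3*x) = x/(x - 3)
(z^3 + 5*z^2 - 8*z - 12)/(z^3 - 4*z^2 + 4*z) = (z^2 + 7*z + 6)/(z*(z - 2))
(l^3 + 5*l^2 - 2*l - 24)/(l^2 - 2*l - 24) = (l^2 + l - 6)/(l - 6)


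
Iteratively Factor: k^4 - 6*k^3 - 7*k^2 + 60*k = (k - 5)*(k^3 - k^2 - 12*k) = (k - 5)*(k - 4)*(k^2 + 3*k) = (k - 5)*(k - 4)*(k + 3)*(k)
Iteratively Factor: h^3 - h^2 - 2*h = (h)*(h^2 - h - 2) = h*(h - 2)*(h + 1)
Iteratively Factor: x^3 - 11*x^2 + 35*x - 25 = (x - 1)*(x^2 - 10*x + 25) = (x - 5)*(x - 1)*(x - 5)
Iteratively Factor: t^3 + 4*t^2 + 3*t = (t + 3)*(t^2 + t) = t*(t + 3)*(t + 1)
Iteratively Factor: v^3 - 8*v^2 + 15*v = (v)*(v^2 - 8*v + 15) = v*(v - 5)*(v - 3)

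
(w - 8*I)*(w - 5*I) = w^2 - 13*I*w - 40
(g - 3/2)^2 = g^2 - 3*g + 9/4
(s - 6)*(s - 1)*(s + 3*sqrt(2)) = s^3 - 7*s^2 + 3*sqrt(2)*s^2 - 21*sqrt(2)*s + 6*s + 18*sqrt(2)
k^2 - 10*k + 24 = (k - 6)*(k - 4)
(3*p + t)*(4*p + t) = 12*p^2 + 7*p*t + t^2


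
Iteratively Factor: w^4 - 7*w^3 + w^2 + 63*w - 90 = (w + 3)*(w^3 - 10*w^2 + 31*w - 30) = (w - 3)*(w + 3)*(w^2 - 7*w + 10) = (w - 3)*(w - 2)*(w + 3)*(w - 5)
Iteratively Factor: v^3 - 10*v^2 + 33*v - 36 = (v - 3)*(v^2 - 7*v + 12) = (v - 4)*(v - 3)*(v - 3)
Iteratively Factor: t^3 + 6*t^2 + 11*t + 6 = (t + 3)*(t^2 + 3*t + 2) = (t + 1)*(t + 3)*(t + 2)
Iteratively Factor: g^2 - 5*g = (g - 5)*(g)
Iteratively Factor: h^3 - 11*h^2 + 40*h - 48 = (h - 4)*(h^2 - 7*h + 12) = (h - 4)^2*(h - 3)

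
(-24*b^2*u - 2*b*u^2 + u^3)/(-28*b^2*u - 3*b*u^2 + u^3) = (-6*b + u)/(-7*b + u)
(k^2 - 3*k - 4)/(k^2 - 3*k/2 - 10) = 2*(k + 1)/(2*k + 5)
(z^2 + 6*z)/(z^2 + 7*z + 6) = z/(z + 1)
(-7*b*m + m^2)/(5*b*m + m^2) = (-7*b + m)/(5*b + m)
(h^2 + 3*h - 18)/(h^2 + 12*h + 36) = (h - 3)/(h + 6)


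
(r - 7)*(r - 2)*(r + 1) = r^3 - 8*r^2 + 5*r + 14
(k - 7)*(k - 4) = k^2 - 11*k + 28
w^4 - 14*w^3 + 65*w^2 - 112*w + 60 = (w - 6)*(w - 5)*(w - 2)*(w - 1)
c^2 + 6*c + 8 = (c + 2)*(c + 4)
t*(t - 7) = t^2 - 7*t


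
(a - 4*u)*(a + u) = a^2 - 3*a*u - 4*u^2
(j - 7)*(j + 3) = j^2 - 4*j - 21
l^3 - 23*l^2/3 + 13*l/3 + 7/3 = (l - 7)*(l - 1)*(l + 1/3)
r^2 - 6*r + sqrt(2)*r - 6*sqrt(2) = (r - 6)*(r + sqrt(2))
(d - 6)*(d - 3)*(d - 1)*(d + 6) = d^4 - 4*d^3 - 33*d^2 + 144*d - 108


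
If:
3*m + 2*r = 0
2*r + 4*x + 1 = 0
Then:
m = 4*x/3 + 1/3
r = -2*x - 1/2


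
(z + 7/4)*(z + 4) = z^2 + 23*z/4 + 7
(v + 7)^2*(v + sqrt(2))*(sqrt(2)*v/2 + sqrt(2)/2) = sqrt(2)*v^4/2 + v^3 + 15*sqrt(2)*v^3/2 + 15*v^2 + 63*sqrt(2)*v^2/2 + 49*sqrt(2)*v/2 + 63*v + 49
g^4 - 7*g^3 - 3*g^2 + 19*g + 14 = (g - 7)*(g - 2)*(g + 1)^2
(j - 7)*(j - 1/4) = j^2 - 29*j/4 + 7/4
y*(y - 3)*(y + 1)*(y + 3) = y^4 + y^3 - 9*y^2 - 9*y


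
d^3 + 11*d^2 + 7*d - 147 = (d - 3)*(d + 7)^2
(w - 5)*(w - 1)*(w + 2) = w^3 - 4*w^2 - 7*w + 10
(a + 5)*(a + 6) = a^2 + 11*a + 30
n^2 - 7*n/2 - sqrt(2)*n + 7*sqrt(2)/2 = (n - 7/2)*(n - sqrt(2))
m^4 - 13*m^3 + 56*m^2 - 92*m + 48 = (m - 6)*(m - 4)*(m - 2)*(m - 1)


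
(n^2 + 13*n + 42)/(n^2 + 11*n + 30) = (n + 7)/(n + 5)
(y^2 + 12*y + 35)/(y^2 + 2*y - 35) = (y + 5)/(y - 5)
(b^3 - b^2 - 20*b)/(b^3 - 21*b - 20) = b/(b + 1)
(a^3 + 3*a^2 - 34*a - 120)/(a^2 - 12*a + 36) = (a^2 + 9*a + 20)/(a - 6)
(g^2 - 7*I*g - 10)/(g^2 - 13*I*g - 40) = (g - 2*I)/(g - 8*I)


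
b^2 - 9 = (b - 3)*(b + 3)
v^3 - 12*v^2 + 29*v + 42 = (v - 7)*(v - 6)*(v + 1)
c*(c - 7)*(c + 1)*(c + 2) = c^4 - 4*c^3 - 19*c^2 - 14*c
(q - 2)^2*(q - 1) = q^3 - 5*q^2 + 8*q - 4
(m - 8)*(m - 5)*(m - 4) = m^3 - 17*m^2 + 92*m - 160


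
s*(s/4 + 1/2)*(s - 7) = s^3/4 - 5*s^2/4 - 7*s/2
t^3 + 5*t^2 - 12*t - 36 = (t - 3)*(t + 2)*(t + 6)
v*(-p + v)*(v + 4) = -p*v^2 - 4*p*v + v^3 + 4*v^2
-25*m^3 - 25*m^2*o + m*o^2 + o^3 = (-5*m + o)*(m + o)*(5*m + o)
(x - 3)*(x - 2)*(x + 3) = x^3 - 2*x^2 - 9*x + 18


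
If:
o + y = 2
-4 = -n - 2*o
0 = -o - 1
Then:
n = 6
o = -1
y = 3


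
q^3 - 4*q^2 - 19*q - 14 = (q - 7)*(q + 1)*(q + 2)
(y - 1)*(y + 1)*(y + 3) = y^3 + 3*y^2 - y - 3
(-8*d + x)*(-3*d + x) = 24*d^2 - 11*d*x + x^2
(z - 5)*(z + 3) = z^2 - 2*z - 15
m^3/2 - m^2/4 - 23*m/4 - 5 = (m/2 + 1/2)*(m - 4)*(m + 5/2)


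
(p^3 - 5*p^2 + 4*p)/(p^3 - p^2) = (p - 4)/p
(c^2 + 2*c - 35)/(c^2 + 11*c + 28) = (c - 5)/(c + 4)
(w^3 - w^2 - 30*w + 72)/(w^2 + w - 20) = (w^2 + 3*w - 18)/(w + 5)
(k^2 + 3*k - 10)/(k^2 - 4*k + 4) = (k + 5)/(k - 2)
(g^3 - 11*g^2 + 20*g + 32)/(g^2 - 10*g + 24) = (g^2 - 7*g - 8)/(g - 6)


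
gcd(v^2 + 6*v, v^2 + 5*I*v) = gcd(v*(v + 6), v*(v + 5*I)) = v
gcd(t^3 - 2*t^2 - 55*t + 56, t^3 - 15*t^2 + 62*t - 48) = t^2 - 9*t + 8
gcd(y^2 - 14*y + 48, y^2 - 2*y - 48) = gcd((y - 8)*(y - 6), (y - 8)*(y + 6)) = y - 8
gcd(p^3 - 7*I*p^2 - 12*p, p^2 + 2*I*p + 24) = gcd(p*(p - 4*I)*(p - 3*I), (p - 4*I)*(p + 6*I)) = p - 4*I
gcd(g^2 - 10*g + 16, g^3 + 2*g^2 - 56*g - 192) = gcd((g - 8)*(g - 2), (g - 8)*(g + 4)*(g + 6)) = g - 8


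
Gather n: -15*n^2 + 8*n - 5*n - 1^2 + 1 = -15*n^2 + 3*n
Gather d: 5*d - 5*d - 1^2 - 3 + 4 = 0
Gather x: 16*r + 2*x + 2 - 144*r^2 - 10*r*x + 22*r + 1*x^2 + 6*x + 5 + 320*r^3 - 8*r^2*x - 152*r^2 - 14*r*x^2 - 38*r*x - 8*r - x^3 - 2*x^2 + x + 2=320*r^3 - 296*r^2 + 30*r - x^3 + x^2*(-14*r - 1) + x*(-8*r^2 - 48*r + 9) + 9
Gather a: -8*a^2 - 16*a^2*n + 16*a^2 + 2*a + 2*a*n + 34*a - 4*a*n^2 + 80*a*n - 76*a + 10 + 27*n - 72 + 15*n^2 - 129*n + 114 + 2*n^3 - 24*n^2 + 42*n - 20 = a^2*(8 - 16*n) + a*(-4*n^2 + 82*n - 40) + 2*n^3 - 9*n^2 - 60*n + 32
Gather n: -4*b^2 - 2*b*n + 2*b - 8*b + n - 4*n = -4*b^2 - 6*b + n*(-2*b - 3)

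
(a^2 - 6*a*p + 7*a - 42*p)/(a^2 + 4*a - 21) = (a - 6*p)/(a - 3)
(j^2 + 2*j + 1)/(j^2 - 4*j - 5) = (j + 1)/(j - 5)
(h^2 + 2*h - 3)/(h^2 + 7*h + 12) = (h - 1)/(h + 4)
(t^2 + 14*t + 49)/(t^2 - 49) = (t + 7)/(t - 7)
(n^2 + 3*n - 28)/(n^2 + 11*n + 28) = (n - 4)/(n + 4)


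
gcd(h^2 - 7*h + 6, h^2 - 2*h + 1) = h - 1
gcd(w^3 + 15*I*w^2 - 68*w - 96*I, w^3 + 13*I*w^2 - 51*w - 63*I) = w + 3*I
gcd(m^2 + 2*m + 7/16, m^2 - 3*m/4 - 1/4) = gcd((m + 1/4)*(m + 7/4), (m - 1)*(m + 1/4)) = m + 1/4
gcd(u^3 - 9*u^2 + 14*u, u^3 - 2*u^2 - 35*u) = u^2 - 7*u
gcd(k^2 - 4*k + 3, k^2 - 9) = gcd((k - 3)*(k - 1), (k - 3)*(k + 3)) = k - 3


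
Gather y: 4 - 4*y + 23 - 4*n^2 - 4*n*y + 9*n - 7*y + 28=-4*n^2 + 9*n + y*(-4*n - 11) + 55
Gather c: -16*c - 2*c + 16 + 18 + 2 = 36 - 18*c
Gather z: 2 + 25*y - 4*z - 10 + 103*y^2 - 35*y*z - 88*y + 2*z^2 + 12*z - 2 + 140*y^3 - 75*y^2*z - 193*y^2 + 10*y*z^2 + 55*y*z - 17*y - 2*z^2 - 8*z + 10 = 140*y^3 - 90*y^2 + 10*y*z^2 - 80*y + z*(-75*y^2 + 20*y)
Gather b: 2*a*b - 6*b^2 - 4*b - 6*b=-6*b^2 + b*(2*a - 10)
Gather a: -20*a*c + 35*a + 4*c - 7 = a*(35 - 20*c) + 4*c - 7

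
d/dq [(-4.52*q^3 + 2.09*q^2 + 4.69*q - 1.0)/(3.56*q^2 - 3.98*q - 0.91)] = (-16.0912*q^4 + 35.9792*q^3 - 12.675*q^2 + 3.3162*q - 8.2479)/(12.6736*q^4 - 28.3376*q^3 + 9.3612*q^2 + 7.2436*q + 0.8281)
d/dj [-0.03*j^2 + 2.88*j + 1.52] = 2.88 - 0.06*j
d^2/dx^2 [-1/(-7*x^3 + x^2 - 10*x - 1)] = 2*((1 - 21*x)*(7*x^3 - x^2 + 10*x + 1) + (21*x^2 - 2*x + 10)^2)/(7*x^3 - x^2 + 10*x + 1)^3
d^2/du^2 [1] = 0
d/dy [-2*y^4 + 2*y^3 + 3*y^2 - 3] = 2*y*(-4*y^2 + 3*y + 3)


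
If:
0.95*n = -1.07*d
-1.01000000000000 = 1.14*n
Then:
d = 0.79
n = -0.89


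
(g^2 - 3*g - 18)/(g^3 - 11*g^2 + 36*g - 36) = (g + 3)/(g^2 - 5*g + 6)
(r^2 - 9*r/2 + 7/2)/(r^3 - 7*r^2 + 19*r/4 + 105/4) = 2*(r - 1)/(2*r^2 - 7*r - 15)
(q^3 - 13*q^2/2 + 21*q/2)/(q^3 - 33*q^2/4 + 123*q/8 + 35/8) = 4*q*(q - 3)/(4*q^2 - 19*q - 5)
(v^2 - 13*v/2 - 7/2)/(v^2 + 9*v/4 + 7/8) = 4*(v - 7)/(4*v + 7)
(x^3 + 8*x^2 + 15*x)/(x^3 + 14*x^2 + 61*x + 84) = x*(x + 5)/(x^2 + 11*x + 28)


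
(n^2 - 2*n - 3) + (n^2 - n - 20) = 2*n^2 - 3*n - 23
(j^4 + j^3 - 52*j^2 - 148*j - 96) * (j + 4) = j^5 + 5*j^4 - 48*j^3 - 356*j^2 - 688*j - 384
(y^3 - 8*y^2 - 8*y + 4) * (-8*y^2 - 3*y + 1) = -8*y^5 + 61*y^4 + 89*y^3 - 16*y^2 - 20*y + 4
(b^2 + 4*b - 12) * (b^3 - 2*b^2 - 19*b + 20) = b^5 + 2*b^4 - 39*b^3 - 32*b^2 + 308*b - 240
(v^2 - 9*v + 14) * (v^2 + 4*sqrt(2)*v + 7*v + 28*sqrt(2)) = v^4 - 2*v^3 + 4*sqrt(2)*v^3 - 49*v^2 - 8*sqrt(2)*v^2 - 196*sqrt(2)*v + 98*v + 392*sqrt(2)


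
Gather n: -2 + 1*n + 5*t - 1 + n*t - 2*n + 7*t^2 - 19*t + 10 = n*(t - 1) + 7*t^2 - 14*t + 7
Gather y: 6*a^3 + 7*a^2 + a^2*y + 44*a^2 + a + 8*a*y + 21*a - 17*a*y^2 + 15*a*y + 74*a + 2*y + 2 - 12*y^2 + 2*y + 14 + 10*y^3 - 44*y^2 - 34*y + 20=6*a^3 + 51*a^2 + 96*a + 10*y^3 + y^2*(-17*a - 56) + y*(a^2 + 23*a - 30) + 36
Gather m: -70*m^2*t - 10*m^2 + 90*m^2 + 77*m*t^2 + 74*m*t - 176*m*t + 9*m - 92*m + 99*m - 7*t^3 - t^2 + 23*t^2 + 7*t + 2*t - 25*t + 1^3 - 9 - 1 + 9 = m^2*(80 - 70*t) + m*(77*t^2 - 102*t + 16) - 7*t^3 + 22*t^2 - 16*t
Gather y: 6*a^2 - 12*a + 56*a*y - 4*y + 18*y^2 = 6*a^2 - 12*a + 18*y^2 + y*(56*a - 4)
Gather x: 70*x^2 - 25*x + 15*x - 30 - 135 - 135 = 70*x^2 - 10*x - 300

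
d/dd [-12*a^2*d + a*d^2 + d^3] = -12*a^2 + 2*a*d + 3*d^2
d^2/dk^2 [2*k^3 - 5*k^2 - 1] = 12*k - 10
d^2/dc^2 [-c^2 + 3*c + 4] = -2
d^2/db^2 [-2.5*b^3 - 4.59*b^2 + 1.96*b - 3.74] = -15.0*b - 9.18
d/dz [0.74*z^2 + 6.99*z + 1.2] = 1.48*z + 6.99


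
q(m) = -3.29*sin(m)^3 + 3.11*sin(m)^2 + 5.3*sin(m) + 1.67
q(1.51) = 6.79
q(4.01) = 0.90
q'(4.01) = 3.36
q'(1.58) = -0.02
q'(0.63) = 4.48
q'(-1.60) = 0.31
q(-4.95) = 6.74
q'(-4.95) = 0.48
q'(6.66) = 5.81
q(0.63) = 5.20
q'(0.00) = 5.30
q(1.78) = 6.75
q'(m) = -9.87*sin(m)^2*cos(m) + 6.22*sin(m)*cos(m) + 5.3*cos(m)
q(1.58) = 6.79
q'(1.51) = 0.10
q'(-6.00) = 6.02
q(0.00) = 1.67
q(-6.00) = 3.32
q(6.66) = 3.88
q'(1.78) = -0.40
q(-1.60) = 2.77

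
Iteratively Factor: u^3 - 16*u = (u - 4)*(u^2 + 4*u) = (u - 4)*(u + 4)*(u)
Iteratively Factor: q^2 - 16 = (q - 4)*(q + 4)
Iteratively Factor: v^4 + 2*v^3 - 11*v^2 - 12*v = (v)*(v^3 + 2*v^2 - 11*v - 12) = v*(v + 1)*(v^2 + v - 12) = v*(v + 1)*(v + 4)*(v - 3)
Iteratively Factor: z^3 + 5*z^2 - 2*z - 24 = (z + 3)*(z^2 + 2*z - 8) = (z - 2)*(z + 3)*(z + 4)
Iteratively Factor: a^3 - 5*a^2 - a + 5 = (a - 1)*(a^2 - 4*a - 5) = (a - 1)*(a + 1)*(a - 5)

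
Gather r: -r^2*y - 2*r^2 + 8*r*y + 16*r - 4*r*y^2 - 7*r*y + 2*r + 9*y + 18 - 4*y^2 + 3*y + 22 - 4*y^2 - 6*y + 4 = r^2*(-y - 2) + r*(-4*y^2 + y + 18) - 8*y^2 + 6*y + 44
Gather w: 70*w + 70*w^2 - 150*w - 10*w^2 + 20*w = 60*w^2 - 60*w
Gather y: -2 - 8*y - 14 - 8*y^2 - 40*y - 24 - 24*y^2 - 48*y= -32*y^2 - 96*y - 40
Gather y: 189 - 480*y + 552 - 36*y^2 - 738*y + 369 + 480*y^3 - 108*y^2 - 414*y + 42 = 480*y^3 - 144*y^2 - 1632*y + 1152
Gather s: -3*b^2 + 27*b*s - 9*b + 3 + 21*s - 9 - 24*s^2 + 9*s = -3*b^2 - 9*b - 24*s^2 + s*(27*b + 30) - 6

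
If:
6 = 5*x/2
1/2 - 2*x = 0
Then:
No Solution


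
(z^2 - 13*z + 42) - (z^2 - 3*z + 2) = 40 - 10*z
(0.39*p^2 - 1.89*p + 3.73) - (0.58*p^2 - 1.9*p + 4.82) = -0.19*p^2 + 0.01*p - 1.09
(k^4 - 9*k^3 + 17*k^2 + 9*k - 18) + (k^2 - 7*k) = k^4 - 9*k^3 + 18*k^2 + 2*k - 18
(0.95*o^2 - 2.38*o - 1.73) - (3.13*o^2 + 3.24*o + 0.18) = -2.18*o^2 - 5.62*o - 1.91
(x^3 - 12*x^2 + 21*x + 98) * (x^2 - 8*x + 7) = x^5 - 20*x^4 + 124*x^3 - 154*x^2 - 637*x + 686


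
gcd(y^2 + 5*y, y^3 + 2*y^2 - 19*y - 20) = y + 5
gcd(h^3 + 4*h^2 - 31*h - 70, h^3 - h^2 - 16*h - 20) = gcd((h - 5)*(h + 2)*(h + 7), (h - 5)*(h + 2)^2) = h^2 - 3*h - 10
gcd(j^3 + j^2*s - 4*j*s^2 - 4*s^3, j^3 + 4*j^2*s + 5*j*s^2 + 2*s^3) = j^2 + 3*j*s + 2*s^2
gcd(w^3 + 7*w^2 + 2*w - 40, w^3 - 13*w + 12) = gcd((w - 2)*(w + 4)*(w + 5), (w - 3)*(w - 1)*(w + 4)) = w + 4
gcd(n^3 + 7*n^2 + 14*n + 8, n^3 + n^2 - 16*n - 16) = n^2 + 5*n + 4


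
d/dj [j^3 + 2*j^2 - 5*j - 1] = 3*j^2 + 4*j - 5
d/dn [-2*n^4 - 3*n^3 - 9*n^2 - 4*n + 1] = -8*n^3 - 9*n^2 - 18*n - 4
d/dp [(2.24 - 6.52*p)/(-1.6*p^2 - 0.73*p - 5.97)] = (-10.432*p^2 + 7.168*p + 40.5596)/(2.56*p^4 + 2.336*p^3 + 19.6369*p^2 + 8.7162*p + 35.6409)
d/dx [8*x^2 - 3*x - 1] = 16*x - 3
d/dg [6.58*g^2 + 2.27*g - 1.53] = 13.16*g + 2.27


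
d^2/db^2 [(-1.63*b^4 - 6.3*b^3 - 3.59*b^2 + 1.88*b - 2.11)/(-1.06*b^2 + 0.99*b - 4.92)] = (3.662936*b^6 - 10.263132*b^5 + 60.590034*b^4 - 177.082768*b^3 + 191.250312*b^2 + 960.543972*b + 137.615622)/(1.191016*b^6 - 3.337092*b^5 + 19.701054*b^4 - 31.948587*b^3 + 91.442628*b^2 - 71.893008*b + 119.095488)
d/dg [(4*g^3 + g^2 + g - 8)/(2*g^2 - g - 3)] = (8*g^4 - 8*g^3 - 39*g^2 + 26*g - 11)/(4*g^4 - 4*g^3 - 11*g^2 + 6*g + 9)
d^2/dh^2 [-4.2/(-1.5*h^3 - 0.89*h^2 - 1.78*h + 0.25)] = (-(37.8*h + 7.476)*(1.5*h^3 + 0.89*h^2 + 1.78*h - 0.25) + 4.2*(4.5*h^2 + 1.78*h + 1.78)*(9.0*h^2 + 3.56*h + 3.56))/(1.5*h^3 + 0.89*h^2 + 1.78*h - 0.25)^3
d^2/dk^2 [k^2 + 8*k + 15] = 2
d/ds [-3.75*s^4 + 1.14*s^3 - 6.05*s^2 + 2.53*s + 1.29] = -15.0*s^3 + 3.42*s^2 - 12.1*s + 2.53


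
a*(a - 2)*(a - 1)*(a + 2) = a^4 - a^3 - 4*a^2 + 4*a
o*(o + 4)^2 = o^3 + 8*o^2 + 16*o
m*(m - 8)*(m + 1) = m^3 - 7*m^2 - 8*m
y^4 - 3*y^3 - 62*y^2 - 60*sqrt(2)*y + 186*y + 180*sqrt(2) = (y - 3)*(y - 6*sqrt(2))*(y + sqrt(2))*(y + 5*sqrt(2))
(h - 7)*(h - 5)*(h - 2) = h^3 - 14*h^2 + 59*h - 70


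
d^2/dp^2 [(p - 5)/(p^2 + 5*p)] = 2*(-3*p^2*(p + 5) + (p - 5)*(2*p + 5)^2)/(p^3*(p + 5)^3)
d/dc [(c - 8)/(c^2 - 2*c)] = (-c^2 + 16*c - 16)/(c^2*(c^2 - 4*c + 4))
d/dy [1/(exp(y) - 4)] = -exp(y)/(exp(y) - 4)^2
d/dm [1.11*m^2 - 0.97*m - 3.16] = 2.22*m - 0.97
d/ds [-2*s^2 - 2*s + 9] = -4*s - 2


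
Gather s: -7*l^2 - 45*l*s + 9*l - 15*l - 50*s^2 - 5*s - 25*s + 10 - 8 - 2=-7*l^2 - 6*l - 50*s^2 + s*(-45*l - 30)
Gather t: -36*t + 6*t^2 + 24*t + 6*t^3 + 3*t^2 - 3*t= 6*t^3 + 9*t^2 - 15*t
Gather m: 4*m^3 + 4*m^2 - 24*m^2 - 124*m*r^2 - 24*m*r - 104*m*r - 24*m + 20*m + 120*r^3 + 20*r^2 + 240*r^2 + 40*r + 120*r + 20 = 4*m^3 - 20*m^2 + m*(-124*r^2 - 128*r - 4) + 120*r^3 + 260*r^2 + 160*r + 20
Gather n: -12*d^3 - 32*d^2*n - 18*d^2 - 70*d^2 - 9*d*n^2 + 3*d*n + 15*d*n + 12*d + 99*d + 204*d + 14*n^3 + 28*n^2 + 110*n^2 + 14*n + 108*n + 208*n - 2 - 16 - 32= -12*d^3 - 88*d^2 + 315*d + 14*n^3 + n^2*(138 - 9*d) + n*(-32*d^2 + 18*d + 330) - 50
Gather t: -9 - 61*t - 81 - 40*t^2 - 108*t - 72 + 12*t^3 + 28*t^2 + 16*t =12*t^3 - 12*t^2 - 153*t - 162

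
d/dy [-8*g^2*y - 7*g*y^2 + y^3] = -8*g^2 - 14*g*y + 3*y^2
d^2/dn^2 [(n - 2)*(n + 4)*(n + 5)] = 6*n + 14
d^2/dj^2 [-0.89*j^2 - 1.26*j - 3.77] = -1.78000000000000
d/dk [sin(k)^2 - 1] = sin(2*k)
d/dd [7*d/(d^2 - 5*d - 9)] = 7*(-d^2 - 9)/(d^4 - 10*d^3 + 7*d^2 + 90*d + 81)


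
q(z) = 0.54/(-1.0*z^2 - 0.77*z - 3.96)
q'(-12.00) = -0.00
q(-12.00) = -0.00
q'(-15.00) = -0.00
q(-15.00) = -0.00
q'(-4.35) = -0.01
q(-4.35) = -0.03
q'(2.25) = 0.02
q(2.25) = -0.05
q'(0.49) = 0.05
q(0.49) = -0.12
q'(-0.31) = 0.01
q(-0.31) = -0.14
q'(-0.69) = -0.02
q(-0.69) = -0.14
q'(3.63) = 0.01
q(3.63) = -0.03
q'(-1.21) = -0.04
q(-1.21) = -0.12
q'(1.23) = 0.04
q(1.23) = -0.08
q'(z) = 0.54*(2.0*z + 0.77)/(-1.0*z^2 - 0.77*z - 3.96)^2 = (1.08*z + 0.4158)/(1.0*z^2 + 0.77*z + 3.96)^2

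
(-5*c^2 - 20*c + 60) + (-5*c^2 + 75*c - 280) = -10*c^2 + 55*c - 220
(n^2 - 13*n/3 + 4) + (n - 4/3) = n^2 - 10*n/3 + 8/3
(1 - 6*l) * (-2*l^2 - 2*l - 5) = 12*l^3 + 10*l^2 + 28*l - 5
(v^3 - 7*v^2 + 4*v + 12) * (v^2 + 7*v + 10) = v^5 - 35*v^3 - 30*v^2 + 124*v + 120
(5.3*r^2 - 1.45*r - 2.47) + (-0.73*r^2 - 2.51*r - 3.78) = 4.57*r^2 - 3.96*r - 6.25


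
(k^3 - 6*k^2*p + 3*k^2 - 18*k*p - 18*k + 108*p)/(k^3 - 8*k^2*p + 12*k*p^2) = (-k^2 - 3*k + 18)/(k*(-k + 2*p))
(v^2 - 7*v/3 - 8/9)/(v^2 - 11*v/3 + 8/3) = (v + 1/3)/(v - 1)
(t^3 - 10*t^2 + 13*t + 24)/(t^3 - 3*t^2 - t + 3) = (t - 8)/(t - 1)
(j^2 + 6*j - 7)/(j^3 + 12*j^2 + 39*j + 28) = (j - 1)/(j^2 + 5*j + 4)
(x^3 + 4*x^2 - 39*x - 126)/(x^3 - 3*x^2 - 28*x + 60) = (x^2 + 10*x + 21)/(x^2 + 3*x - 10)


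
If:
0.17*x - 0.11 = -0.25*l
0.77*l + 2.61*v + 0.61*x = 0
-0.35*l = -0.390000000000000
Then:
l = 1.11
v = -0.10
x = -0.99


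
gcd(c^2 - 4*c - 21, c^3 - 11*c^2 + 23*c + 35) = c - 7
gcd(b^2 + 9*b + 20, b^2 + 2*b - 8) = b + 4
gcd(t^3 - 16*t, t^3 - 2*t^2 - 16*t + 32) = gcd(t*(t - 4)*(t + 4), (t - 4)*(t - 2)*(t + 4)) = t^2 - 16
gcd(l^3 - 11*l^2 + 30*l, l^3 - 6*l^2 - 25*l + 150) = l^2 - 11*l + 30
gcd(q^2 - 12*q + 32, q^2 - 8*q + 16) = q - 4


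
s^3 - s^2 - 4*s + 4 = (s - 2)*(s - 1)*(s + 2)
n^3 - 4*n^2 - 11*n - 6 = (n - 6)*(n + 1)^2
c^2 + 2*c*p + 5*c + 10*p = (c + 5)*(c + 2*p)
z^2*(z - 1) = z^3 - z^2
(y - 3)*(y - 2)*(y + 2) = y^3 - 3*y^2 - 4*y + 12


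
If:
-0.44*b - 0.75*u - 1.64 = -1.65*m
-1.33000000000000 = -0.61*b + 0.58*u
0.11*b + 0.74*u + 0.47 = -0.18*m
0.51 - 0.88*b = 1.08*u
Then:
No Solution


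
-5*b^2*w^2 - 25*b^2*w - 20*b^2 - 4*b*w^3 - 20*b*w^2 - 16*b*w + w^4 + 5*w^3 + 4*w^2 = (-5*b + w)*(b + w)*(w + 1)*(w + 4)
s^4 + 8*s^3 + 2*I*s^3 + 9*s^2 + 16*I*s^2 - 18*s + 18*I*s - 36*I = (s - 1)*(s + 3)*(s + 6)*(s + 2*I)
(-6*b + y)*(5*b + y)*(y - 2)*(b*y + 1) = -30*b^3*y^2 + 60*b^3*y - b^2*y^3 + 2*b^2*y^2 - 30*b^2*y + 60*b^2 + b*y^4 - 2*b*y^3 - b*y^2 + 2*b*y + y^3 - 2*y^2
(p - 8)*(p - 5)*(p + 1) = p^3 - 12*p^2 + 27*p + 40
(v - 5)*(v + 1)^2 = v^3 - 3*v^2 - 9*v - 5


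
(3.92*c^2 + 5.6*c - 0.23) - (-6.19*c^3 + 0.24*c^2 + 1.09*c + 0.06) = 6.19*c^3 + 3.68*c^2 + 4.51*c - 0.29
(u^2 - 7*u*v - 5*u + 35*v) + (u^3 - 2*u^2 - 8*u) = u^3 - u^2 - 7*u*v - 13*u + 35*v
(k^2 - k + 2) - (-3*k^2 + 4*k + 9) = 4*k^2 - 5*k - 7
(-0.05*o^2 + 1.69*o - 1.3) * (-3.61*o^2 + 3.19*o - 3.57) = 0.1805*o^4 - 6.2604*o^3 + 10.2626*o^2 - 10.1803*o + 4.641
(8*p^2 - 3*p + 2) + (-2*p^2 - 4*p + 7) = 6*p^2 - 7*p + 9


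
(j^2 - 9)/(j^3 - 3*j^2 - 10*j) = (9 - j^2)/(j*(-j^2 + 3*j + 10))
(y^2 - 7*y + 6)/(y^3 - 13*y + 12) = (y - 6)/(y^2 + y - 12)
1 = 1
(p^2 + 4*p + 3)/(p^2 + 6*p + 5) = (p + 3)/(p + 5)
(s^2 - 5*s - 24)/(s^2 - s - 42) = (-s^2 + 5*s + 24)/(-s^2 + s + 42)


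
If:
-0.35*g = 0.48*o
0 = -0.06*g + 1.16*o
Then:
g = 0.00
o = 0.00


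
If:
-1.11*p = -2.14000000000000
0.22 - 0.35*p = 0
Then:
No Solution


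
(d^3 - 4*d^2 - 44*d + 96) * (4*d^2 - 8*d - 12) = 4*d^5 - 24*d^4 - 156*d^3 + 784*d^2 - 240*d - 1152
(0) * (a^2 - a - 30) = 0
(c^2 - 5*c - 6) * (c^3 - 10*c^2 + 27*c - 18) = c^5 - 15*c^4 + 71*c^3 - 93*c^2 - 72*c + 108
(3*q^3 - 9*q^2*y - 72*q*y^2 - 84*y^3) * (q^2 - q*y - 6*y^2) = 3*q^5 - 12*q^4*y - 81*q^3*y^2 + 42*q^2*y^3 + 516*q*y^4 + 504*y^5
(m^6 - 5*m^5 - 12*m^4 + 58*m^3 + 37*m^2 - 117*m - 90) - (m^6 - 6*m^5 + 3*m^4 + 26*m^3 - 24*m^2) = m^5 - 15*m^4 + 32*m^3 + 61*m^2 - 117*m - 90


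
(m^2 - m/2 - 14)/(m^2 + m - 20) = (m + 7/2)/(m + 5)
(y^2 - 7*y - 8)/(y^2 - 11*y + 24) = (y + 1)/(y - 3)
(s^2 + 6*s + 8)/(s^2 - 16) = (s + 2)/(s - 4)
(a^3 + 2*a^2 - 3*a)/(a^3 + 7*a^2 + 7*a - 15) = a/(a + 5)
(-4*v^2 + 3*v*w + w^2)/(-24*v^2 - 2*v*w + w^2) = (v - w)/(6*v - w)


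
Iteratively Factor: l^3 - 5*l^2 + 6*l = (l - 2)*(l^2 - 3*l) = (l - 3)*(l - 2)*(l)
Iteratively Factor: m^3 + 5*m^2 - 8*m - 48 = (m - 3)*(m^2 + 8*m + 16) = (m - 3)*(m + 4)*(m + 4)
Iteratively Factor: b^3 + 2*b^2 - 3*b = (b - 1)*(b^2 + 3*b) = (b - 1)*(b + 3)*(b)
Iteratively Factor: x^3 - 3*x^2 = (x)*(x^2 - 3*x) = x*(x - 3)*(x)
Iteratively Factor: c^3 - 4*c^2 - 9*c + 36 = (c - 4)*(c^2 - 9) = (c - 4)*(c - 3)*(c + 3)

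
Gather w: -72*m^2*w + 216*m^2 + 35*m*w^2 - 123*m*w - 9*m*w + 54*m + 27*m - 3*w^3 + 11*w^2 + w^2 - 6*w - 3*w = 216*m^2 + 81*m - 3*w^3 + w^2*(35*m + 12) + w*(-72*m^2 - 132*m - 9)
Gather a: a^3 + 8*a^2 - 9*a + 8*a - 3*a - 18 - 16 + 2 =a^3 + 8*a^2 - 4*a - 32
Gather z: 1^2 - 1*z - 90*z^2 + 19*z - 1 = -90*z^2 + 18*z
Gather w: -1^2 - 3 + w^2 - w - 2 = w^2 - w - 6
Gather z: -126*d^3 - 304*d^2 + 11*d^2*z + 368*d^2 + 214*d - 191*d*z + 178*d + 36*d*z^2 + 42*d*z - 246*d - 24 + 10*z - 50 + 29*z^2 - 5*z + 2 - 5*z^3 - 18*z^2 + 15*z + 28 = -126*d^3 + 64*d^2 + 146*d - 5*z^3 + z^2*(36*d + 11) + z*(11*d^2 - 149*d + 20) - 44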